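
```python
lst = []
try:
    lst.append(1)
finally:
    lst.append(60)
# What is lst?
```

Step-by-step execution trace:
1. try: `lst.append(1)` → lst = [1].
2. The try body completes without raising.
3. finally always runs: `lst.append(60)` → lst = [1, 60].
Result: [1, 60]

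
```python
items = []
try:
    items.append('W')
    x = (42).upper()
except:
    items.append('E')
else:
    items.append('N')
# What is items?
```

Step-by-step execution trace:
1. try: `items.append('W')` → items = ['W'].
2. `x = (42).upper()` raises AttributeError.
3. bare `except` matches → `items.append('E')` → items = ['W', 'E'].
4. `else` is skipped (an exception was raised).
Result: ['W', 'E']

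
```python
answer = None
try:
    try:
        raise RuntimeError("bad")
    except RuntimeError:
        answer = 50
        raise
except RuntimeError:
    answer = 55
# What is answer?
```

Step-by-step execution trace:
1. Inner try: `raise RuntimeError("bad")` raises RuntimeError.
2. Inner `except RuntimeError` matches → answer = 50.
3. bare `raise` re-raises the same RuntimeError.
4. Outer `except RuntimeError` matches → answer = 55.
Result: 55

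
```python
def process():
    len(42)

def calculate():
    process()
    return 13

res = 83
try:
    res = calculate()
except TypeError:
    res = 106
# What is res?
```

Step-by-step execution trace:
1. res starts at 83.
2. try: `calculate()` calls `process()`.
3. `process()` evaluates `len(42)`, which raises TypeError; it propagates through calculate (uncaught).
4. `return 13` in calculate is not reached; the assignment to res does not complete.
5. `except TypeError` matches → res = 106.
Result: 106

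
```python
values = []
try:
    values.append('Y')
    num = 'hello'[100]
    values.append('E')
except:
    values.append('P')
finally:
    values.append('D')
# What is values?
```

Step-by-step execution trace:
1. try: `values.append('Y')` → values = ['Y'].
2. `num = 'hello'[100]` raises IndexError; `values.append('E')` is not reached.
3. bare `except` matches → `values.append('P')` → values = ['Y', 'P'].
4. finally always runs: `values.append('D')` → values = ['Y', 'P', 'D'].
Result: ['Y', 'P', 'D']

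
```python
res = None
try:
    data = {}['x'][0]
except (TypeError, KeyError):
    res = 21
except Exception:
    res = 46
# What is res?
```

Step-by-step execution trace:
1. `data = {}['x'][0]` raises KeyError.
2. `except (TypeError, KeyError)` matches (KeyError is in the tuple) → res = 21.
3. `except Exception` is not reached.
Result: 21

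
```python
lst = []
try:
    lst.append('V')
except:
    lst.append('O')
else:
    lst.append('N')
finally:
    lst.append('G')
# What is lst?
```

Step-by-step execution trace:
1. try: `lst.append('V')` → lst = ['V']. No exception raised.
2. `except` is skipped.
3. `else` runs: `lst.append('N')` → lst = ['V', 'N'].
4. `finally` always runs: `lst.append('G')` → lst = ['V', 'N', 'G'].
Result: ['V', 'N', 'G']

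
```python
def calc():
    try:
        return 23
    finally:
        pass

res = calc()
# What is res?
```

Step-by-step execution trace:
1. `calc()` enters try: `return 23` sets pending return value 23.
2. Before returning, `finally: pass` runs (no effect).
3. calc() returns 23 → res = 23.
Result: 23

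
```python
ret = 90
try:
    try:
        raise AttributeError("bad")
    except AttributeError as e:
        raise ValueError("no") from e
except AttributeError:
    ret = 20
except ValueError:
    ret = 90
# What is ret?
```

Step-by-step execution trace:
1. Inner try raises AttributeError; inner `except AttributeError as e` catches it.
2. `raise ValueError(...) from e` raises ValueError (AttributeError is attached as __cause__, but only ValueError is active).
3. Outer `except AttributeError` does not match ValueError; skipped.
4. Outer `except ValueError` matches → ret = 90.
Result: 90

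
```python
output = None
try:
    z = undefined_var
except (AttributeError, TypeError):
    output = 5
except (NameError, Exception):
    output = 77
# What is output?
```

Step-by-step execution trace:
1. `z = undefined_var` raises NameError.
2. `except (AttributeError, TypeError)` does not match NameError; skipped.
3. `except (NameError, Exception)` matches (NameError is in the tuple) → output = 77.
Result: 77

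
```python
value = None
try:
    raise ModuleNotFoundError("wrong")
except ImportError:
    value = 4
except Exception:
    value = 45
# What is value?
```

Step-by-step execution trace:
1. `raise ModuleNotFoundError(...)` raises ModuleNotFoundError.
2. `except ImportError` matches (ModuleNotFoundError is a subclass of ImportError) → value = 4.
3. `except Exception` is not reached.
Result: 4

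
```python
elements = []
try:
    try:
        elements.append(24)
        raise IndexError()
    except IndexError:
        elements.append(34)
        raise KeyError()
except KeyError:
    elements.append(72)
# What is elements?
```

Step-by-step execution trace:
1. Inner try: `elements.append(24)` → elements = [24].
2. `raise IndexError()` raises IndexError.
3. Inner `except IndexError` matches → `elements.append(34)` → elements = [24, 34].
4. `raise KeyError()` raises KeyError; propagates to outer try.
5. Outer `except KeyError` matches → `elements.append(72)` → elements = [24, 34, 72].
Result: [24, 34, 72]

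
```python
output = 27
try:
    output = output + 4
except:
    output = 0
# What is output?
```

Step-by-step execution trace:
1. output starts at 27.
2. try: `output = output + 4` → output = 31. No exception raised.
3. `except` is skipped.
Result: 31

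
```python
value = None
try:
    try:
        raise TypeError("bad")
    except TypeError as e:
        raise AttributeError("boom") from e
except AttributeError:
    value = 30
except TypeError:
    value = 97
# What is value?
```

Step-by-step execution trace:
1. Inner try raises TypeError; inner `except TypeError as e` catches it.
2. `raise AttributeError(...) from e` raises AttributeError (TypeError is attached as __cause__, but only AttributeError is active).
3. Outer `except AttributeError` matches → value = 30.
4. `except TypeError` is not reached.
Result: 30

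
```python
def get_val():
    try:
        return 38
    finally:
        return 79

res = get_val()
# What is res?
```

Step-by-step execution trace:
1. `get_val()` enters try: `return 38` sets pending return value 38.
2. Before returning, `finally: return 79` runs and overrides the pending return.
3. get_val() returns 79 → res = 79.
Result: 79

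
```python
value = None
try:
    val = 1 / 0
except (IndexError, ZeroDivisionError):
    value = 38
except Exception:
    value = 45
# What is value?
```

Step-by-step execution trace:
1. `val = 1 / 0` raises ZeroDivisionError.
2. `except (IndexError, ZeroDivisionError)` matches (ZeroDivisionError is in the tuple) → value = 38.
3. `except Exception` is not reached.
Result: 38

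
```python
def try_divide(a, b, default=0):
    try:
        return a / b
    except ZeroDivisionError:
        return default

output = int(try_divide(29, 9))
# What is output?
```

Step-by-step execution trace:
1. `try_divide(29, 9)` enters try: `return 29 / 9` → returns 3.2222222222222223. No exception raised.
2. `except ZeroDivisionError` is skipped.
3. `int(3.2222222222222223)` → 3 → output = 3.
Result: 3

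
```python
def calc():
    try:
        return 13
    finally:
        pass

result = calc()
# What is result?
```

Step-by-step execution trace:
1. `calc()` enters try: `return 13` sets pending return value 13.
2. Before returning, `finally: pass` runs (no effect).
3. calc() returns 13 → result = 13.
Result: 13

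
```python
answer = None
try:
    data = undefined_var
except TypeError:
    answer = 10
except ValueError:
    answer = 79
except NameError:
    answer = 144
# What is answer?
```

Step-by-step execution trace:
1. `data = undefined_var` raises NameError.
2. `except TypeError` does not match NameError; skipped.
3. `except ValueError` does not match NameError; skipped.
4. `except NameError` matches → answer = 144.
Result: 144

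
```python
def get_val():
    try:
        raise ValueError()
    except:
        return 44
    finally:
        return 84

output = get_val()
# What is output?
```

Step-by-step execution trace:
1. `get_val()` enters try: `raise ValueError()` raises ValueError.
2. bare `except` matches → `return 44` sets pending return value 44.
3. Before returning, `finally: return 84` runs and overrides the pending return.
4. get_val() returns 84 → output = 84.
Result: 84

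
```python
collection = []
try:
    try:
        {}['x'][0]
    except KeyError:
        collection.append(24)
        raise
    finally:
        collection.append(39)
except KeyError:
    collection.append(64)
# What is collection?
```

Step-by-step execution trace:
1. Inner try: `{}['x'][0]` raises KeyError.
2. Inner `except KeyError` matches → `collection.append(24)` → collection = [24].
3. bare `raise` re-raises KeyError.
4. Inner `finally` runs during unwinding: `collection.append(39)` → collection = [24, 39].
5. Outer `except KeyError` matches → `collection.append(64)` → collection = [24, 39, 64].
Result: [24, 39, 64]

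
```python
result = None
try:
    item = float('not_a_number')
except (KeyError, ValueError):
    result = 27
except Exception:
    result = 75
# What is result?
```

Step-by-step execution trace:
1. `item = float('not_a_number')` raises ValueError.
2. `except (KeyError, ValueError)` matches (ValueError is in the tuple) → result = 27.
3. `except Exception` is not reached.
Result: 27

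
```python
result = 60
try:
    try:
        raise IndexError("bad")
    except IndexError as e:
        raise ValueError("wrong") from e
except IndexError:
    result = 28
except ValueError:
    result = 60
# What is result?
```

Step-by-step execution trace:
1. Inner try raises IndexError; inner `except IndexError as e` catches it.
2. `raise ValueError(...) from e` raises ValueError (IndexError is attached as __cause__, but only ValueError is active).
3. Outer `except IndexError` does not match ValueError; skipped.
4. Outer `except ValueError` matches → result = 60.
Result: 60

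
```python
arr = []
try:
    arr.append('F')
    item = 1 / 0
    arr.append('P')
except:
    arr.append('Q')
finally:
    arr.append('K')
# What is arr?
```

Step-by-step execution trace:
1. try: `arr.append('F')` → arr = ['F'].
2. `item = 1 / 0` raises ZeroDivisionError; `arr.append('P')` is not reached.
3. bare `except` matches → `arr.append('Q')` → arr = ['F', 'Q'].
4. finally always runs: `arr.append('K')` → arr = ['F', 'Q', 'K'].
Result: ['F', 'Q', 'K']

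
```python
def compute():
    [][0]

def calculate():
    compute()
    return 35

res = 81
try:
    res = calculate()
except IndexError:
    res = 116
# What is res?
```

Step-by-step execution trace:
1. res starts at 81.
2. try: `calculate()` calls `compute()`.
3. `compute()` evaluates `[][0]`, which raises IndexError; it propagates through calculate (uncaught).
4. `return 35` in calculate is not reached; the assignment to res does not complete.
5. `except IndexError` matches → res = 116.
Result: 116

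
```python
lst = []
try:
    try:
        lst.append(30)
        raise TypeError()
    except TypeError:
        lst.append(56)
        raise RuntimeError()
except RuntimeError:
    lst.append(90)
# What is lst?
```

Step-by-step execution trace:
1. Inner try: `lst.append(30)` → lst = [30].
2. `raise TypeError()` raises TypeError.
3. Inner `except TypeError` matches → `lst.append(56)` → lst = [30, 56].
4. `raise RuntimeError()` raises RuntimeError; propagates to outer try.
5. Outer `except RuntimeError` matches → `lst.append(90)` → lst = [30, 56, 90].
Result: [30, 56, 90]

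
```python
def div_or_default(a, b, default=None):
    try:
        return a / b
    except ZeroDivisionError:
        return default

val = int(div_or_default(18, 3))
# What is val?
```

Step-by-step execution trace:
1. `div_or_default(18, 3)` enters try: `return 18 / 3` → returns 6.0. No exception raised.
2. `except ZeroDivisionError` is skipped.
3. `int(6.0)` → 6 → val = 6.
Result: 6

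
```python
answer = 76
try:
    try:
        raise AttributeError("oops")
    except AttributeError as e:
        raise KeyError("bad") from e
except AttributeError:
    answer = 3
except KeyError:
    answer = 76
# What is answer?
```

Step-by-step execution trace:
1. Inner try raises AttributeError; inner `except AttributeError as e` catches it.
2. `raise KeyError(...) from e` raises KeyError (AttributeError is attached as __cause__, but only KeyError is active).
3. Outer `except AttributeError` does not match KeyError; skipped.
4. Outer `except KeyError` matches → answer = 76.
Result: 76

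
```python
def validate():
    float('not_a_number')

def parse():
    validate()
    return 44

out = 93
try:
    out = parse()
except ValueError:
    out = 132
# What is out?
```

Step-by-step execution trace:
1. out starts at 93.
2. try: `parse()` calls `validate()`.
3. `validate()` evaluates `float('not_a_number')`, which raises ValueError; it propagates through parse (uncaught).
4. `return 44` in parse is not reached; the assignment to out does not complete.
5. `except ValueError` matches → out = 132.
Result: 132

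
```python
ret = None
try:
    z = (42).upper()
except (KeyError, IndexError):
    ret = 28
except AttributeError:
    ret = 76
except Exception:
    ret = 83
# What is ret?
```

Step-by-step execution trace:
1. `z = (42).upper()` raises AttributeError.
2. `except (KeyError, IndexError)` does not match AttributeError; skipped.
3. `except AttributeError` matches (exact type match) → ret = 76.
4. `except Exception` is not reached.
Result: 76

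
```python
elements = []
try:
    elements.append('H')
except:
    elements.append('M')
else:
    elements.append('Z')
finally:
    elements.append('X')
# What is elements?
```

Step-by-step execution trace:
1. try: `elements.append('H')` → elements = ['H']. No exception raised.
2. `except` is skipped.
3. `else` runs: `elements.append('Z')` → elements = ['H', 'Z'].
4. `finally` always runs: `elements.append('X')` → elements = ['H', 'Z', 'X'].
Result: ['H', 'Z', 'X']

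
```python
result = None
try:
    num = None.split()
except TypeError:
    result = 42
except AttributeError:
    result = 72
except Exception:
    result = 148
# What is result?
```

Step-by-step execution trace:
1. `num = None.split()` raises AttributeError.
2. `except TypeError` does not match AttributeError; skipped.
3. `except AttributeError` matches → result = 72.
4. Remaining except clauses are skipped.
Result: 72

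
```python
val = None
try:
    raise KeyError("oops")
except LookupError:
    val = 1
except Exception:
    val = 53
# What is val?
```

Step-by-step execution trace:
1. `raise KeyError(...)` raises KeyError.
2. `except LookupError` matches (KeyError is a subclass of LookupError) → val = 1.
3. `except Exception` is not reached.
Result: 1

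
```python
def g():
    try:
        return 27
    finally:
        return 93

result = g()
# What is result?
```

Step-by-step execution trace:
1. `g()` enters try: `return 27` sets pending return value 27.
2. Before returning, `finally: return 93` runs and overrides the pending return.
3. g() returns 93 → result = 93.
Result: 93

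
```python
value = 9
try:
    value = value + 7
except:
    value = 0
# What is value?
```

Step-by-step execution trace:
1. value starts at 9.
2. try: `value = value + 7` → value = 16. No exception raised.
3. `except` is skipped.
Result: 16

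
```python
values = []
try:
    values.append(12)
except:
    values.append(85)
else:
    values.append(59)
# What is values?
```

Step-by-step execution trace:
1. try: `values.append(12)` → values = [12]. No exception raised.
2. `except` is skipped.
3. `else` runs (try completed without exception): `values.append(59)` → values = [12, 59].
Result: [12, 59]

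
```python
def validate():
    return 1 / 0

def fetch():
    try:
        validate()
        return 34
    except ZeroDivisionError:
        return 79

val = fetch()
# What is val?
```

Step-by-step execution trace:
1. `fetch()` calls `validate()`.
2. `validate()` evaluates `1 / 0`, which raises ZeroDivisionError; it propagates to the caller.
3. `return 34` is not reached.
4. `except ZeroDivisionError` in fetch matches → returns 79.
5. val = 79.
Result: 79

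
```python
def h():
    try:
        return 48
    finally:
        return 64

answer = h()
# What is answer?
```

Step-by-step execution trace:
1. `h()` enters try: `return 48` sets pending return value 48.
2. Before returning, `finally: return 64` runs and overrides the pending return.
3. h() returns 64 → answer = 64.
Result: 64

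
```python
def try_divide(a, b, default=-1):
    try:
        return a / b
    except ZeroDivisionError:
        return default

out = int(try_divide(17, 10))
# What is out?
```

Step-by-step execution trace:
1. `try_divide(17, 10)` enters try: `return 17 / 10` → returns 1.7. No exception raised.
2. `except ZeroDivisionError` is skipped.
3. `int(1.7)` → 1 → out = 1.
Result: 1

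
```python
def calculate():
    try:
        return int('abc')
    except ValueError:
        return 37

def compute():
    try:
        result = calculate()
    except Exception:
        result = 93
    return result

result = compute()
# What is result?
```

Step-by-step execution trace:
1. `compute()` calls `calculate()`.
2. In calculate: `int('abc')` raises ValueError; `except ValueError` catches it → returns 37.
3. In compute: `result = calculate()` → result = 37. No exception reaches compute.
4. `except Exception` is skipped; compute returns 37.
5. result = 37.
Result: 37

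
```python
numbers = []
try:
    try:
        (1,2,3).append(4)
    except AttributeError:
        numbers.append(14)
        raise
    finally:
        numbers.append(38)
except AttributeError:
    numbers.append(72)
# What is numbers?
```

Step-by-step execution trace:
1. Inner try: `(1,2,3).append(4)` raises AttributeError.
2. Inner `except AttributeError` matches → `numbers.append(14)` → numbers = [14].
3. bare `raise` re-raises AttributeError.
4. Inner `finally` runs during unwinding: `numbers.append(38)` → numbers = [14, 38].
5. Outer `except AttributeError` matches → `numbers.append(72)` → numbers = [14, 38, 72].
Result: [14, 38, 72]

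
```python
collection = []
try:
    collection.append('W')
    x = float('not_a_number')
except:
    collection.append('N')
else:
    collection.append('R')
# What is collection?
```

Step-by-step execution trace:
1. try: `collection.append('W')` → collection = ['W'].
2. `x = float('not_a_number')` raises ValueError.
3. bare `except` matches → `collection.append('N')` → collection = ['W', 'N'].
4. `else` is skipped (an exception was raised).
Result: ['W', 'N']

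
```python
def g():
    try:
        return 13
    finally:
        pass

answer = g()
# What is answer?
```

Step-by-step execution trace:
1. `g()` enters try: `return 13` sets pending return value 13.
2. Before returning, `finally: pass` runs (no effect).
3. g() returns 13 → answer = 13.
Result: 13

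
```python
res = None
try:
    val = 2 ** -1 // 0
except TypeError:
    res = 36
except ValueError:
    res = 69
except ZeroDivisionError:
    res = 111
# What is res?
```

Step-by-step execution trace:
1. `val = 2 ** -1 // 0` raises ZeroDivisionError.
2. `except TypeError` does not match ZeroDivisionError; skipped.
3. `except ValueError` does not match ZeroDivisionError; skipped.
4. `except ZeroDivisionError` matches → res = 111.
Result: 111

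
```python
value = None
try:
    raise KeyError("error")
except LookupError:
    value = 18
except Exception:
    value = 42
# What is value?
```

Step-by-step execution trace:
1. `raise KeyError(...)` raises KeyError.
2. `except LookupError` matches (KeyError is a subclass of LookupError) → value = 18.
3. `except Exception` is not reached.
Result: 18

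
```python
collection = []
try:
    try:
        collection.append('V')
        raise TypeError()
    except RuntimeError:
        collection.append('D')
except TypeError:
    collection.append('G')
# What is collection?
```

Step-by-step execution trace:
1. Inner try: `collection.append('V')` → collection = ['V'].
2. `raise TypeError()` raises TypeError.
3. Inner `except RuntimeError` does not match TypeError; exception propagates to outer try.
4. Outer `except TypeError` matches → `collection.append('G')` → collection = ['V', 'G'].
Result: ['V', 'G']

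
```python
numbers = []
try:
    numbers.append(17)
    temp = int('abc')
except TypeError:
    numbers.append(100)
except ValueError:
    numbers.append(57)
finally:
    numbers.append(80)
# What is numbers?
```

Step-by-step execution trace:
1. try: `numbers.append(17)` → numbers = [17].
2. `temp = int('abc')` raises ValueError.
3. `except TypeError` does not match ValueError; skipped.
4. `except ValueError` matches → `numbers.append(57)` → numbers = [17, 57].
5. finally always runs: `numbers.append(80)` → numbers = [17, 57, 80].
Result: [17, 57, 80]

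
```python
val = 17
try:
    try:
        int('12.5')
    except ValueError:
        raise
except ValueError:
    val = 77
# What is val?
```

Step-by-step execution trace:
1. Inner try: `int('12.5')` raises ValueError.
2. Inner `except ValueError` matches; bare `raise` re-raises the same ValueError.
3. Outer `except ValueError` matches → val = 77.
Result: 77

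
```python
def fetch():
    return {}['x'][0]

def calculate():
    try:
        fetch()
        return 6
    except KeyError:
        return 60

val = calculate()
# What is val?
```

Step-by-step execution trace:
1. `calculate()` calls `fetch()`.
2. `fetch()` evaluates `{}['x'][0]`, which raises KeyError; it propagates to the caller.
3. `return 6` is not reached.
4. `except KeyError` in calculate matches → returns 60.
5. val = 60.
Result: 60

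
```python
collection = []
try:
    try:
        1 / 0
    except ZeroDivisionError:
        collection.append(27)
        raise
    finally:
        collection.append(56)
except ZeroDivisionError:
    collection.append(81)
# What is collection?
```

Step-by-step execution trace:
1. Inner try: `1 / 0` raises ZeroDivisionError.
2. Inner `except ZeroDivisionError` matches → `collection.append(27)` → collection = [27].
3. bare `raise` re-raises ZeroDivisionError.
4. Inner `finally` runs during unwinding: `collection.append(56)` → collection = [27, 56].
5. Outer `except ZeroDivisionError` matches → `collection.append(81)` → collection = [27, 56, 81].
Result: [27, 56, 81]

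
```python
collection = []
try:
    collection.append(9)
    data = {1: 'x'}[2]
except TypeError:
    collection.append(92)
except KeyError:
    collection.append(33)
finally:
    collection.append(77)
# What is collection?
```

Step-by-step execution trace:
1. try: `collection.append(9)` → collection = [9].
2. `data = {1: 'x'}[2]` raises KeyError.
3. `except TypeError` does not match KeyError; skipped.
4. `except KeyError` matches → `collection.append(33)` → collection = [9, 33].
5. finally always runs: `collection.append(77)` → collection = [9, 33, 77].
Result: [9, 33, 77]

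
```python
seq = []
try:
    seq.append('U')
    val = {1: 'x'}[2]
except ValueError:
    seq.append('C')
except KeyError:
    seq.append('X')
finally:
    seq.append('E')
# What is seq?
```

Step-by-step execution trace:
1. try: `seq.append('U')` → seq = ['U'].
2. `val = {1: 'x'}[2]` raises KeyError.
3. `except ValueError` does not match KeyError; skipped.
4. `except KeyError` matches → `seq.append('X')` → seq = ['U', 'X'].
5. finally always runs: `seq.append('E')` → seq = ['U', 'X', 'E'].
Result: ['U', 'X', 'E']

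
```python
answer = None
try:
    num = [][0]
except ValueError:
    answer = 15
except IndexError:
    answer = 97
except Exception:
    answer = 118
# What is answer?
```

Step-by-step execution trace:
1. `num = [][0]` raises IndexError.
2. `except ValueError` does not match IndexError; skipped.
3. `except IndexError` matches → answer = 97.
4. Remaining except clauses are skipped.
Result: 97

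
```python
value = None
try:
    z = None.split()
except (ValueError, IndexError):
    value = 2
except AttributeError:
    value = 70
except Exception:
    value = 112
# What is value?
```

Step-by-step execution trace:
1. `z = None.split()` raises AttributeError.
2. `except (ValueError, IndexError)` does not match AttributeError; skipped.
3. `except AttributeError` matches (exact type match) → value = 70.
4. `except Exception` is not reached.
Result: 70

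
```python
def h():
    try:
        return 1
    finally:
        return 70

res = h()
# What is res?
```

Step-by-step execution trace:
1. `h()` enters try: `return 1` sets pending return value 1.
2. Before returning, `finally: return 70` runs and overrides the pending return.
3. h() returns 70 → res = 70.
Result: 70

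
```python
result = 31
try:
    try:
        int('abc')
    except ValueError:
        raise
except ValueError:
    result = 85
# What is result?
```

Step-by-step execution trace:
1. Inner try: `int('abc')` raises ValueError.
2. Inner `except ValueError` matches; bare `raise` re-raises the same ValueError.
3. Outer `except ValueError` matches → result = 85.
Result: 85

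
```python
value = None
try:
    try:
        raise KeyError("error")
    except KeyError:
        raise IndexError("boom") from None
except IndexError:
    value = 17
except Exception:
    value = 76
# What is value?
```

Step-by-step execution trace:
1. Inner try raises KeyError; inner `except KeyError` catches it.
2. `raise IndexError(...) from None` raises IndexError (from None suppresses __context__, but the active exception is still IndexError).
3. Outer `except IndexError` matches → value = 17.
4. `except Exception` is not reached.
Result: 17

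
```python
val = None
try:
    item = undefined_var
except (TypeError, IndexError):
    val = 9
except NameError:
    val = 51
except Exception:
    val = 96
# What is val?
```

Step-by-step execution trace:
1. `item = undefined_var` raises NameError.
2. `except (TypeError, IndexError)` does not match NameError; skipped.
3. `except NameError` matches (exact type match) → val = 51.
4. `except Exception` is not reached.
Result: 51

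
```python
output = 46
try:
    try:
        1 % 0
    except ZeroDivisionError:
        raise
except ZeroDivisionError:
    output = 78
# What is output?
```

Step-by-step execution trace:
1. Inner try: `1 % 0` raises ZeroDivisionError.
2. Inner `except ZeroDivisionError` matches; bare `raise` re-raises the same ZeroDivisionError.
3. Outer `except ZeroDivisionError` matches → output = 78.
Result: 78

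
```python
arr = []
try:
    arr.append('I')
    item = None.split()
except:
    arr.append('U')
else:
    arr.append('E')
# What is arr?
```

Step-by-step execution trace:
1. try: `arr.append('I')` → arr = ['I'].
2. `item = None.split()` raises AttributeError.
3. bare `except` matches → `arr.append('U')` → arr = ['I', 'U'].
4. `else` is skipped (an exception was raised).
Result: ['I', 'U']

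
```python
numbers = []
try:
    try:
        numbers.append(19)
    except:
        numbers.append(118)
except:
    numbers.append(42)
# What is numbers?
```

Step-by-step execution trace:
1. Inner try: `numbers.append(19)` → numbers = [19]. No exception raised.
2. Inner `except` is skipped.
3. Inner try completes normally; outer `except` is skipped.
Result: [19]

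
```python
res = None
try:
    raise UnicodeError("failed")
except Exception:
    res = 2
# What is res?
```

Step-by-step execution trace:
1. `raise UnicodeError(...)` raises UnicodeError.
2. `except Exception` matches (UnicodeError is a subclass of Exception) → res = 2.
Result: 2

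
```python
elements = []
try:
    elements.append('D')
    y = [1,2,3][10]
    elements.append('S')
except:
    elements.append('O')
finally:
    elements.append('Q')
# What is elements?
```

Step-by-step execution trace:
1. try: `elements.append('D')` → elements = ['D'].
2. `y = [1,2,3][10]` raises IndexError; `elements.append('S')` is not reached.
3. bare `except` matches → `elements.append('O')` → elements = ['D', 'O'].
4. finally always runs: `elements.append('Q')` → elements = ['D', 'O', 'Q'].
Result: ['D', 'O', 'Q']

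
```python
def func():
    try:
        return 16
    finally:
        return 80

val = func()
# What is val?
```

Step-by-step execution trace:
1. `func()` enters try: `return 16` sets pending return value 16.
2. Before returning, `finally: return 80` runs and overrides the pending return.
3. func() returns 80 → val = 80.
Result: 80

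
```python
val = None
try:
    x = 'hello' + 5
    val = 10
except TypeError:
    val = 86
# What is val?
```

Step-by-step execution trace:
1. `x = 'hello' + 5` raises TypeError.
2. `val = 10` is not reached.
3. `except TypeError` matches → val = 86.
Result: 86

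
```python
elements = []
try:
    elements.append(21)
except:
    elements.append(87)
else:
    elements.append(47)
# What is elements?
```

Step-by-step execution trace:
1. try: `elements.append(21)` → elements = [21]. No exception raised.
2. `except` is skipped.
3. `else` runs (try completed without exception): `elements.append(47)` → elements = [21, 47].
Result: [21, 47]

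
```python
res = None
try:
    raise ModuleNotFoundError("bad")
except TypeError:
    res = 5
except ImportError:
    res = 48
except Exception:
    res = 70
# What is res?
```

Step-by-step execution trace:
1. `raise ModuleNotFoundError(...)` raises ModuleNotFoundError.
2. `except TypeError` does not match (ModuleNotFoundError is not a subclass of TypeError); skipped.
3. `except ImportError` matches (ModuleNotFoundError is a subclass of ImportError) → res = 48.
4. `except Exception` is not reached.
Result: 48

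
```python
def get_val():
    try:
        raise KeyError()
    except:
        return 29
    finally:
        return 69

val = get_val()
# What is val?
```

Step-by-step execution trace:
1. `get_val()` enters try: `raise KeyError()` raises KeyError.
2. bare `except` matches → `return 29` sets pending return value 29.
3. Before returning, `finally: return 69` runs and overrides the pending return.
4. get_val() returns 69 → val = 69.
Result: 69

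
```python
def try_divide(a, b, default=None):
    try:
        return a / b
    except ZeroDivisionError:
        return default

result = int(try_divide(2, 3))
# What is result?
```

Step-by-step execution trace:
1. `try_divide(2, 3)` enters try: `return 2 / 3` → returns 0.6666666666666666. No exception raised.
2. `except ZeroDivisionError` is skipped.
3. `int(0.6666666666666666)` → 0 → result = 0.
Result: 0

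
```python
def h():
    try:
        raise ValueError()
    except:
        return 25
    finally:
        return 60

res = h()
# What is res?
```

Step-by-step execution trace:
1. `h()` enters try: `raise ValueError()` raises ValueError.
2. bare `except` matches → `return 25` sets pending return value 25.
3. Before returning, `finally: return 60` runs and overrides the pending return.
4. h() returns 60 → res = 60.
Result: 60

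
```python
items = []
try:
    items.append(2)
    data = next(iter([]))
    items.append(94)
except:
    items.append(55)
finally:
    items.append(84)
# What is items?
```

Step-by-step execution trace:
1. try: `items.append(2)` → items = [2].
2. `data = next(iter([]))` raises StopIteration; `items.append(94)` is not reached.
3. bare `except` matches → `items.append(55)` → items = [2, 55].
4. finally always runs: `items.append(84)` → items = [2, 55, 84].
Result: [2, 55, 84]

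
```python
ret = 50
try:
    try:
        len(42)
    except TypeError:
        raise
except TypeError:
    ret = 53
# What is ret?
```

Step-by-step execution trace:
1. Inner try: `len(42)` raises TypeError.
2. Inner `except TypeError` matches; bare `raise` re-raises the same TypeError.
3. Outer `except TypeError` matches → ret = 53.
Result: 53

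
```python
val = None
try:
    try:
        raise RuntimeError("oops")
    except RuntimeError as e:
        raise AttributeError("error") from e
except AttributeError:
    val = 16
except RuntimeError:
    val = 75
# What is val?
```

Step-by-step execution trace:
1. Inner try raises RuntimeError; inner `except RuntimeError as e` catches it.
2. `raise AttributeError(...) from e` raises AttributeError (RuntimeError is attached as __cause__, but only AttributeError is active).
3. Outer `except AttributeError` matches → val = 16.
4. `except RuntimeError` is not reached.
Result: 16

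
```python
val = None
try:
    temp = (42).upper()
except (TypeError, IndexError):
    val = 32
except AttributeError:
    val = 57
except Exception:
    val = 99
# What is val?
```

Step-by-step execution trace:
1. `temp = (42).upper()` raises AttributeError.
2. `except (TypeError, IndexError)` does not match AttributeError; skipped.
3. `except AttributeError` matches (exact type match) → val = 57.
4. `except Exception` is not reached.
Result: 57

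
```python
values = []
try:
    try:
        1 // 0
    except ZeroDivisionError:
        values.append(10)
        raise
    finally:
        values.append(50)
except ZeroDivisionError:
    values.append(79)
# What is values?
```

Step-by-step execution trace:
1. Inner try: `1 // 0` raises ZeroDivisionError.
2. Inner `except ZeroDivisionError` matches → `values.append(10)` → values = [10].
3. bare `raise` re-raises ZeroDivisionError.
4. Inner `finally` runs during unwinding: `values.append(50)` → values = [10, 50].
5. Outer `except ZeroDivisionError` matches → `values.append(79)` → values = [10, 50, 79].
Result: [10, 50, 79]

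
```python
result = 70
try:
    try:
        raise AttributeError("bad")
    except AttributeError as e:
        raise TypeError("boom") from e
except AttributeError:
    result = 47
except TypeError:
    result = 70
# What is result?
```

Step-by-step execution trace:
1. Inner try raises AttributeError; inner `except AttributeError as e` catches it.
2. `raise TypeError(...) from e` raises TypeError (AttributeError is attached as __cause__, but only TypeError is active).
3. Outer `except AttributeError` does not match TypeError; skipped.
4. Outer `except TypeError` matches → result = 70.
Result: 70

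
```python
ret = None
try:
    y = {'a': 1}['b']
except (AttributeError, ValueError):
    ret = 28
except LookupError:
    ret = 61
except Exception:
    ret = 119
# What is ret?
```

Step-by-step execution trace:
1. `y = {'a': 1}['b']` raises KeyError.
2. `except (AttributeError, ValueError)` does not match KeyError; skipped.
3. `except LookupError` matches (KeyError is a subclass of LookupError) → ret = 61.
4. `except Exception` is not reached.
Result: 61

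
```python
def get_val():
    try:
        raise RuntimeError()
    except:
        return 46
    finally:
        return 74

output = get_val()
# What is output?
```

Step-by-step execution trace:
1. `get_val()` enters try: `raise RuntimeError()` raises RuntimeError.
2. bare `except` matches → `return 46` sets pending return value 46.
3. Before returning, `finally: return 74` runs and overrides the pending return.
4. get_val() returns 74 → output = 74.
Result: 74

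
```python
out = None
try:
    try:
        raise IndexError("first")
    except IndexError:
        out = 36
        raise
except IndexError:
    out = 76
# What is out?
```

Step-by-step execution trace:
1. Inner try: `raise IndexError("first")` raises IndexError.
2. Inner `except IndexError` matches → out = 36.
3. bare `raise` re-raises the same IndexError.
4. Outer `except IndexError` matches → out = 76.
Result: 76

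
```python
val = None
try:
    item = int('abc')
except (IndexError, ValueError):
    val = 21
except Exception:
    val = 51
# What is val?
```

Step-by-step execution trace:
1. `item = int('abc')` raises ValueError.
2. `except (IndexError, ValueError)` matches (ValueError is in the tuple) → val = 21.
3. `except Exception` is not reached.
Result: 21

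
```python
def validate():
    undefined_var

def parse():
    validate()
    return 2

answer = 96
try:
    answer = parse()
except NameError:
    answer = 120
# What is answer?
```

Step-by-step execution trace:
1. answer starts at 96.
2. try: `parse()` calls `validate()`.
3. `validate()` evaluates `undefined_var`, which raises NameError; it propagates through parse (uncaught).
4. `return 2` in parse is not reached; the assignment to answer does not complete.
5. `except NameError` matches → answer = 120.
Result: 120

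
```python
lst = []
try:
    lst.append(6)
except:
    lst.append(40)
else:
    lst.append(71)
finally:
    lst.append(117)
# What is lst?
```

Step-by-step execution trace:
1. try: `lst.append(6)` → lst = [6]. No exception raised.
2. `except` is skipped.
3. `else` runs: `lst.append(71)` → lst = [6, 71].
4. `finally` always runs: `lst.append(117)` → lst = [6, 71, 117].
Result: [6, 71, 117]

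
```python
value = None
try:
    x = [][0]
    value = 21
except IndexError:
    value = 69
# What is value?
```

Step-by-step execution trace:
1. `x = [][0]` raises IndexError.
2. `value = 21` is not reached.
3. `except IndexError` matches → value = 69.
Result: 69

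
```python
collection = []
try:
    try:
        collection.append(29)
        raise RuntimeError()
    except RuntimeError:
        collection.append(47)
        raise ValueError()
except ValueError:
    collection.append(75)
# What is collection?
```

Step-by-step execution trace:
1. Inner try: `collection.append(29)` → collection = [29].
2. `raise RuntimeError()` raises RuntimeError.
3. Inner `except RuntimeError` matches → `collection.append(47)` → collection = [29, 47].
4. `raise ValueError()` raises ValueError; propagates to outer try.
5. Outer `except ValueError` matches → `collection.append(75)` → collection = [29, 47, 75].
Result: [29, 47, 75]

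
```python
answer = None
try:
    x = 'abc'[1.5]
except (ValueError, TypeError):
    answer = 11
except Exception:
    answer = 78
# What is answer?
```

Step-by-step execution trace:
1. `x = 'abc'[1.5]` raises TypeError.
2. `except (ValueError, TypeError)` matches (TypeError is in the tuple) → answer = 11.
3. `except Exception` is not reached.
Result: 11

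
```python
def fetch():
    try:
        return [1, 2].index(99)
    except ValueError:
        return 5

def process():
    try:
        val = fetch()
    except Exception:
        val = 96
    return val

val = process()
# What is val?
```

Step-by-step execution trace:
1. `process()` calls `fetch()`.
2. In fetch: `[1, 2].index(99)` raises ValueError; `except ValueError` catches it → returns 5.
3. In process: `val = fetch()` → val = 5. No exception reaches process.
4. `except Exception` is skipped; process returns 5.
5. val = 5.
Result: 5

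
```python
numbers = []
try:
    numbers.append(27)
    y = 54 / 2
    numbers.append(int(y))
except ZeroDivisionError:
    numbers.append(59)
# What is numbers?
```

Step-by-step execution trace:
1. try: `numbers.append(27)` → numbers = [27].
2. `y = 54 / 2` → y = 27.0. No exception raised.
3. `numbers.append(int(y))` → numbers = [27, 27].
4. `except ZeroDivisionError` is skipped (no exception was raised).
Result: [27, 27]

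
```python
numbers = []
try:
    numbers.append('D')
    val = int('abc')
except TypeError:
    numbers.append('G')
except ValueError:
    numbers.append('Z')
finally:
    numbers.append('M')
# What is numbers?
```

Step-by-step execution trace:
1. try: `numbers.append('D')` → numbers = ['D'].
2. `val = int('abc')` raises ValueError.
3. `except TypeError` does not match ValueError; skipped.
4. `except ValueError` matches → `numbers.append('Z')` → numbers = ['D', 'Z'].
5. finally always runs: `numbers.append('M')` → numbers = ['D', 'Z', 'M'].
Result: ['D', 'Z', 'M']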